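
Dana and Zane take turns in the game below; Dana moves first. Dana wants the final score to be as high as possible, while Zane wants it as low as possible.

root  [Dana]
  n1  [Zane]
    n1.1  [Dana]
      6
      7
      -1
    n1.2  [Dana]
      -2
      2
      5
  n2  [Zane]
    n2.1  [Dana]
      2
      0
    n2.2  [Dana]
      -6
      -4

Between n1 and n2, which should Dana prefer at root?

n1.1 (Dana): max(6, 7, -1) = 7
n1.2 (Dana): max(-2, 2, 5) = 5
n1 (Zane): min(7, 5) = 5
n2.1 (Dana): max(2, 0) = 2
n2.2 (Dana): max(-6, -4) = -4
n2 (Zane): min(2, -4) = -4
Dana prefers the higher value; n1=5, n2=-4. n1 is better since 5 > -4.

n1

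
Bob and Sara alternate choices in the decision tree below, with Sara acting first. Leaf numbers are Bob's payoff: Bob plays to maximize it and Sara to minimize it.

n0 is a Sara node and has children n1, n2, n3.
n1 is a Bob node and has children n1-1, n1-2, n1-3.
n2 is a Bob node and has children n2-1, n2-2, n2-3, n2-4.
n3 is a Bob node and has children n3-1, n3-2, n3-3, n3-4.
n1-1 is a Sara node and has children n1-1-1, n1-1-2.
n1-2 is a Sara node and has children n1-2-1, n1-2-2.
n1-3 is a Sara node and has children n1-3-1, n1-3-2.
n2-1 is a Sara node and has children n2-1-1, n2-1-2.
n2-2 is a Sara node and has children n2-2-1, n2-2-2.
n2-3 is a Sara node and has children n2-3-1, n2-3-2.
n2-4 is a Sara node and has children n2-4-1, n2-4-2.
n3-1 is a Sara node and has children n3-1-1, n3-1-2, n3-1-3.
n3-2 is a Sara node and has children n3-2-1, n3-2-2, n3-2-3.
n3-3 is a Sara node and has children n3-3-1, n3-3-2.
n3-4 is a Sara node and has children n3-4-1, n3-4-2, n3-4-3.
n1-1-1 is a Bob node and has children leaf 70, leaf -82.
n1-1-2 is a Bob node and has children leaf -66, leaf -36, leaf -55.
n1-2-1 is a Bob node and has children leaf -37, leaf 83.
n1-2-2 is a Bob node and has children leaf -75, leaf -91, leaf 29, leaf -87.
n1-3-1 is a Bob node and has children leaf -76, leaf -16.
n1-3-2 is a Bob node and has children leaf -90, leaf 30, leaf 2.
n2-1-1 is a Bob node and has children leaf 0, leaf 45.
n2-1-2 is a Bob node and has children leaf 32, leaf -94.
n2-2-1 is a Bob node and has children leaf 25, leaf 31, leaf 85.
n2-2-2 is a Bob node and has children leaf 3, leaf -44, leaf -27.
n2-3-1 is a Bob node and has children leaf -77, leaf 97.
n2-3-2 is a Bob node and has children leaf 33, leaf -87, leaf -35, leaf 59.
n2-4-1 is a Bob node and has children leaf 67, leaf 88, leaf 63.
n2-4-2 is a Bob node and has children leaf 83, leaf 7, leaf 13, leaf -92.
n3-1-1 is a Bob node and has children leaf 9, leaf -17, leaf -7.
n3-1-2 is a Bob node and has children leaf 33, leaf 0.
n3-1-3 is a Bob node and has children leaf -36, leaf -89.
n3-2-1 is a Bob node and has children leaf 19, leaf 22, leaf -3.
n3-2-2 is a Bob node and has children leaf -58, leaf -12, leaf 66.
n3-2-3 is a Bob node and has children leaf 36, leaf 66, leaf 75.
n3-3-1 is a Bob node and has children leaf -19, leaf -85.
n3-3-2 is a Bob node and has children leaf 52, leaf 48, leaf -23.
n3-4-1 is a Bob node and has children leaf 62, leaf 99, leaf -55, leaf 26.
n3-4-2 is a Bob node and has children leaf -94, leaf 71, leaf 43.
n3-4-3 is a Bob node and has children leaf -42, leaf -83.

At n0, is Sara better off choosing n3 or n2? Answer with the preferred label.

n3

n3-1-1 (Bob): max(9, -17, -7) = 9
n3-1-2 (Bob): max(33, 0) = 33
n3-1-3 (Bob): max(-36, -89) = -36
n3-1 (Sara): min(9, 33, -36) = -36
n3-2-1 (Bob): max(19, 22, -3) = 22
n3-2-2 (Bob): max(-58, -12, 66) = 66
n3-2-3 (Bob): max(36, 66, 75) = 75
n3-2 (Sara): min(22, 66, 75) = 22
n3-3-1 (Bob): max(-19, -85) = -19
n3-3-2 (Bob): max(52, 48, -23) = 52
n3-3 (Sara): min(-19, 52) = -19
n3-4-1 (Bob): max(62, 99, -55, 26) = 99
n3-4-2 (Bob): max(-94, 71, 43) = 71
n3-4-3 (Bob): max(-42, -83) = -42
n3-4 (Sara): min(99, 71, -42) = -42
n3 (Bob): max(-36, 22, -19, -42) = 22
n2-1-1 (Bob): max(0, 45) = 45
n2-1-2 (Bob): max(32, -94) = 32
n2-1 (Sara): min(45, 32) = 32
n2-2-1 (Bob): max(25, 31, 85) = 85
n2-2-2 (Bob): max(3, -44, -27) = 3
n2-2 (Sara): min(85, 3) = 3
n2-3-1 (Bob): max(-77, 97) = 97
n2-3-2 (Bob): max(33, -87, -35, 59) = 59
n2-3 (Sara): min(97, 59) = 59
n2-4-1 (Bob): max(67, 88, 63) = 88
n2-4-2 (Bob): max(83, 7, 13, -92) = 83
n2-4 (Sara): min(88, 83) = 83
n2 (Bob): max(32, 3, 59, 83) = 83
Sara prefers the lower value; n3=22, n2=83. n3 is better since 22 < 83.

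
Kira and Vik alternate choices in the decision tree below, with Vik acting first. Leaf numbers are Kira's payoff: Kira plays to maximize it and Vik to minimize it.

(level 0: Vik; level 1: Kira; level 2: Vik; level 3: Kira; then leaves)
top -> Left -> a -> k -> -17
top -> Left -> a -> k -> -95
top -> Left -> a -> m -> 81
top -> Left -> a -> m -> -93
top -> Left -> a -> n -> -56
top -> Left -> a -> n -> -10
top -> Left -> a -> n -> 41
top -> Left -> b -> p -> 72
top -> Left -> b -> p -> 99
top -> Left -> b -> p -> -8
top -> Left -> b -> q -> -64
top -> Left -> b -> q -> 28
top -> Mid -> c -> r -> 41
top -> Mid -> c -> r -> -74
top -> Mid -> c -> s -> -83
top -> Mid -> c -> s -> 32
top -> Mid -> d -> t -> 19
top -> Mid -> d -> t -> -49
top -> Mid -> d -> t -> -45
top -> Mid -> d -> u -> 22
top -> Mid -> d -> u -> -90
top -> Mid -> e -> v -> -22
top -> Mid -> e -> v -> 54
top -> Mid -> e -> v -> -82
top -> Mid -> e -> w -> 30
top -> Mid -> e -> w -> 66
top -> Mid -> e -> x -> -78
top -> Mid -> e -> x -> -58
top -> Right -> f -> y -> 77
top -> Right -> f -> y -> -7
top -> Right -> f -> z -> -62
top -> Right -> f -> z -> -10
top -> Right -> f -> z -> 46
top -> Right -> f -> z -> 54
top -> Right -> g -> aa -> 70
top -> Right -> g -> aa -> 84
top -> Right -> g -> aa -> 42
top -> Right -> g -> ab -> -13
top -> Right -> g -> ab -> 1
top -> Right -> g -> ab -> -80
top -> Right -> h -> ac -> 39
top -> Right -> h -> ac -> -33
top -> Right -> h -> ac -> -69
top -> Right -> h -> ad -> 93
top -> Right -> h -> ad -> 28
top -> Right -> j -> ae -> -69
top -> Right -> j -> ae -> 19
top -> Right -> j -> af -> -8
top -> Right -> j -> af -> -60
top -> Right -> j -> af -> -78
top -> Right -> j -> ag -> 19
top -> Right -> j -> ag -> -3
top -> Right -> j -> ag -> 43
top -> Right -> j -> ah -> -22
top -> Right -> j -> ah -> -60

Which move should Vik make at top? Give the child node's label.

Left

k (Kira): max(-17, -95) = -17
m (Kira): max(81, -93) = 81
n (Kira): max(-56, -10, 41) = 41
a (Vik): min(-17, 81, 41) = -17
p (Kira): max(72, 99, -8) = 99
q (Kira): max(-64, 28) = 28
b (Vik): min(99, 28) = 28
Left (Kira): max(-17, 28) = 28
r (Kira): max(41, -74) = 41
s (Kira): max(-83, 32) = 32
c (Vik): min(41, 32) = 32
t (Kira): max(19, -49, -45) = 19
u (Kira): max(22, -90) = 22
d (Vik): min(19, 22) = 19
v (Kira): max(-22, 54, -82) = 54
w (Kira): max(30, 66) = 66
x (Kira): max(-78, -58) = -58
e (Vik): min(54, 66, -58) = -58
Mid (Kira): max(32, 19, -58) = 32
y (Kira): max(77, -7) = 77
z (Kira): max(-62, -10, 46, 54) = 54
f (Vik): min(77, 54) = 54
aa (Kira): max(70, 84, 42) = 84
ab (Kira): max(-13, 1, -80) = 1
g (Vik): min(84, 1) = 1
ac (Kira): max(39, -33, -69) = 39
ad (Kira): max(93, 28) = 93
h (Vik): min(39, 93) = 39
ae (Kira): max(-69, 19) = 19
af (Kira): max(-8, -60, -78) = -8
ag (Kira): max(19, -3, 43) = 43
ah (Kira): max(-22, -60) = -22
j (Vik): min(19, -8, 43, -22) = -22
Right (Kira): max(54, 1, 39, -22) = 54
top (Vik): min(28, 32, 54) = 28
Vik at top wants the lowest of {Left=28, Mid=32, Right=54}, so chooses Left.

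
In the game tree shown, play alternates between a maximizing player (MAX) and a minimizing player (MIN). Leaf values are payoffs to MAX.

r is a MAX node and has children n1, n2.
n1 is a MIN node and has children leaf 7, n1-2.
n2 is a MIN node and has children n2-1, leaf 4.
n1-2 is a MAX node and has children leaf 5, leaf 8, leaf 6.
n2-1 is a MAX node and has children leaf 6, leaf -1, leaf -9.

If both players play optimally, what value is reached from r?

7

n1-2 (MAX): max(5, 8, 6) = 8
n1 (MIN): min(7, 8) = 7
n2-1 (MAX): max(6, -1, -9) = 6
n2 (MIN): min(6, 4) = 4
r (MAX): max(7, 4) = 7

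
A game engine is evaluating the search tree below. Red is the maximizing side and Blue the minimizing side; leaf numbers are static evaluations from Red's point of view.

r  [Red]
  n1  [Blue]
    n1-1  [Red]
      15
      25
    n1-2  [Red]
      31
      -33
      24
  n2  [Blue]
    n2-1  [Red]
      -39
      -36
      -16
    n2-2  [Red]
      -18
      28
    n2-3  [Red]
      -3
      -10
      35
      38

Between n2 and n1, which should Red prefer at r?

n2-1 (Red): max(-39, -36, -16) = -16
n2-2 (Red): max(-18, 28) = 28
n2-3 (Red): max(-3, -10, 35, 38) = 38
n2 (Blue): min(-16, 28, 38) = -16
n1-1 (Red): max(15, 25) = 25
n1-2 (Red): max(31, -33, 24) = 31
n1 (Blue): min(25, 31) = 25
Red prefers the higher value; n2=-16, n1=25. n1 is better since 25 > -16.

n1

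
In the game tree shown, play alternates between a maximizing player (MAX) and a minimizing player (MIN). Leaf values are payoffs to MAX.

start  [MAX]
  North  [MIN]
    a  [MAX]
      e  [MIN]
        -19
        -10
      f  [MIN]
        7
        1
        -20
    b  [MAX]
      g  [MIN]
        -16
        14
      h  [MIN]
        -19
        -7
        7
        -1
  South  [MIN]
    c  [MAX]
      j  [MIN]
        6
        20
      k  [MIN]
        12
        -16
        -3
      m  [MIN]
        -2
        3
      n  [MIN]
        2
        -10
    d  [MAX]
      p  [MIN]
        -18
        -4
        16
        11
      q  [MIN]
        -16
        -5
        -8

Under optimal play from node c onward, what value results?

j (MIN): min(6, 20) = 6
k (MIN): min(12, -16, -3) = -16
m (MIN): min(-2, 3) = -2
n (MIN): min(2, -10) = -10
c (MAX): max(6, -16, -2, -10) = 6

6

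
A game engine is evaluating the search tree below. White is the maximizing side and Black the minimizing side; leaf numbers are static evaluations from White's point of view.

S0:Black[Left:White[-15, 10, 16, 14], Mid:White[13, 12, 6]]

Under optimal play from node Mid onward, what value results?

13

Mid (White): max(13, 12, 6) = 13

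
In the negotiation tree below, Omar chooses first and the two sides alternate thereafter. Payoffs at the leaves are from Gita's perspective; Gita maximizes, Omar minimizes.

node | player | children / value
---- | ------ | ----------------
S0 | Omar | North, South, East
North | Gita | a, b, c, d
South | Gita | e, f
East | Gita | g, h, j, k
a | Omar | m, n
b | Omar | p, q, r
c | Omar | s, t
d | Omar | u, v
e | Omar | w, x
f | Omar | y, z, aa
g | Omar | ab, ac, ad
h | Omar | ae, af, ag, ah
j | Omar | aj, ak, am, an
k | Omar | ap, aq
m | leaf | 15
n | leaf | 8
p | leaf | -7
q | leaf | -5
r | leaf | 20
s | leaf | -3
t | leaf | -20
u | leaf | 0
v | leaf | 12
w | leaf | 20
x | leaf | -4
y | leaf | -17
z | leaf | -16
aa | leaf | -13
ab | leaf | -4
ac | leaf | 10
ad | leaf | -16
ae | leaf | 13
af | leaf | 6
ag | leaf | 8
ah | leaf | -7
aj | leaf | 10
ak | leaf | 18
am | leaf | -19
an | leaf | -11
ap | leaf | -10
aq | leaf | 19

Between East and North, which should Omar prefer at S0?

East

g (Omar): min(-4, 10, -16) = -16
h (Omar): min(13, 6, 8, -7) = -7
j (Omar): min(10, 18, -19, -11) = -19
k (Omar): min(-10, 19) = -10
East (Gita): max(-16, -7, -19, -10) = -7
a (Omar): min(15, 8) = 8
b (Omar): min(-7, -5, 20) = -7
c (Omar): min(-3, -20) = -20
d (Omar): min(0, 12) = 0
North (Gita): max(8, -7, -20, 0) = 8
Omar prefers the lower value; East=-7, North=8. East is better since -7 < 8.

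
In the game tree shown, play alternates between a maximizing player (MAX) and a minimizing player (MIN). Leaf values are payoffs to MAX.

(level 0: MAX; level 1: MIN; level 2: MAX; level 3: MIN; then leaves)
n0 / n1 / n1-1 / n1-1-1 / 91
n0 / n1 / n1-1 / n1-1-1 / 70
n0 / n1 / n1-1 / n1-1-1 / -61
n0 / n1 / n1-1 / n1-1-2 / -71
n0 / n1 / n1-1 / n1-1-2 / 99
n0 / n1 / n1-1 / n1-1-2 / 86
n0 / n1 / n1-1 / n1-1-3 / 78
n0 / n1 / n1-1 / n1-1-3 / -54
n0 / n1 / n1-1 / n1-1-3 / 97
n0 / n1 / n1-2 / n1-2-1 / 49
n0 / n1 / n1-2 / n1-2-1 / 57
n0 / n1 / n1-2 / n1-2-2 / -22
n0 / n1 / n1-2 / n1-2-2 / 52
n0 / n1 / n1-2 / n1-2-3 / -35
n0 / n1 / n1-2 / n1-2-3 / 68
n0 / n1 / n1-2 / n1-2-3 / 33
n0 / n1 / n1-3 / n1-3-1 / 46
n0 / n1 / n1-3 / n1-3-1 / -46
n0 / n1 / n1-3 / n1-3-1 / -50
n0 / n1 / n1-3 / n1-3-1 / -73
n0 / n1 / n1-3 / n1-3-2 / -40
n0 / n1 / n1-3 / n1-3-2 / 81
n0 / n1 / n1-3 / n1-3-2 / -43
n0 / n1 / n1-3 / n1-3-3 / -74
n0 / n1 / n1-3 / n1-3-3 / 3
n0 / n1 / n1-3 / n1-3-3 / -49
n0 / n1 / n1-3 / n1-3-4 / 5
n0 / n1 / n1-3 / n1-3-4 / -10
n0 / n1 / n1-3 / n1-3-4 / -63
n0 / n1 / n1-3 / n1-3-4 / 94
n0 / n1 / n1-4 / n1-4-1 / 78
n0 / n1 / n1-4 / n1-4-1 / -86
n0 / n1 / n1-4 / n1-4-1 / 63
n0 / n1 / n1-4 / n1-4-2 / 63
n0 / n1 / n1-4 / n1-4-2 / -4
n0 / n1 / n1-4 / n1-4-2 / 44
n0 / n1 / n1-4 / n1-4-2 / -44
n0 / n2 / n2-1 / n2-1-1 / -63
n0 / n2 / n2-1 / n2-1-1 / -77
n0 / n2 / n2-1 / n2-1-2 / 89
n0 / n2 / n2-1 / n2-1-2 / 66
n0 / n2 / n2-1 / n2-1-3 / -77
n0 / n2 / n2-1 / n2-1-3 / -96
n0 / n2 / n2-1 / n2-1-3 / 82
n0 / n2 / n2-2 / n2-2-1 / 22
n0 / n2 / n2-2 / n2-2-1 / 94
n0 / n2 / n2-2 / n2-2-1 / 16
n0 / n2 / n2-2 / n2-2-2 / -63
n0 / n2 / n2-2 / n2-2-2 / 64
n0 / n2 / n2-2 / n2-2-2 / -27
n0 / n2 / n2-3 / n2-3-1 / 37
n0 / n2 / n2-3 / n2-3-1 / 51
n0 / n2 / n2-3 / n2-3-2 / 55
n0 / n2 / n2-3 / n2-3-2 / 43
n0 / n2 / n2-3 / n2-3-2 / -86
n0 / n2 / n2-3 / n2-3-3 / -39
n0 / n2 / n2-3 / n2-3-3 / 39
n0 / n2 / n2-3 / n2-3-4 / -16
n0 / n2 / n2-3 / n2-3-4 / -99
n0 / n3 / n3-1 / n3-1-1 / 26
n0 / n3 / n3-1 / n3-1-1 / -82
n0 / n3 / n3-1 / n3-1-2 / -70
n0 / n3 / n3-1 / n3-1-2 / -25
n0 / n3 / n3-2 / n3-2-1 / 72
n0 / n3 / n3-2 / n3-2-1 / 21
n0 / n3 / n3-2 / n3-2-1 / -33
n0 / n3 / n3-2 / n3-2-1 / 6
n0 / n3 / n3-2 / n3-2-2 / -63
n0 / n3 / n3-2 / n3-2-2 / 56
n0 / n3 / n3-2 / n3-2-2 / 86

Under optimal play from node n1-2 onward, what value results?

49

n1-2-1 (MIN): min(49, 57) = 49
n1-2-2 (MIN): min(-22, 52) = -22
n1-2-3 (MIN): min(-35, 68, 33) = -35
n1-2 (MAX): max(49, -22, -35) = 49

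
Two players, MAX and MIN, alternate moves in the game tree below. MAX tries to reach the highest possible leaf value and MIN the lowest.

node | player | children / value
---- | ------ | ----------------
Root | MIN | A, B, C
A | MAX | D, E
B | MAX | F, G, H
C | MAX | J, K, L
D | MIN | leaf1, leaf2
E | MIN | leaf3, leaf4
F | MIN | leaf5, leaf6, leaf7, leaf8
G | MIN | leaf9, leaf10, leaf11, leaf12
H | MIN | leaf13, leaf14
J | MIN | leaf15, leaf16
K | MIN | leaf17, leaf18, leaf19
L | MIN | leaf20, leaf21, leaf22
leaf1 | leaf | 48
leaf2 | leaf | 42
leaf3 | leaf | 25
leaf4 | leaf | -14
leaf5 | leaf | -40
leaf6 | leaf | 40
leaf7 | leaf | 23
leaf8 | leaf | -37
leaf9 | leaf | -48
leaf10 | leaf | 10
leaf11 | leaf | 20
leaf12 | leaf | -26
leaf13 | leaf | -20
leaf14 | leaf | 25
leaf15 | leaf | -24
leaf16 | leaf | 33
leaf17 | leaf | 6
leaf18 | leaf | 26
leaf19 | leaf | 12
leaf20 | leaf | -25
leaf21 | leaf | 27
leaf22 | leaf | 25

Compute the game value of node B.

F (MIN): min(-40, 40, 23, -37) = -40
G (MIN): min(-48, 10, 20, -26) = -48
H (MIN): min(-20, 25) = -20
B (MAX): max(-40, -48, -20) = -20

-20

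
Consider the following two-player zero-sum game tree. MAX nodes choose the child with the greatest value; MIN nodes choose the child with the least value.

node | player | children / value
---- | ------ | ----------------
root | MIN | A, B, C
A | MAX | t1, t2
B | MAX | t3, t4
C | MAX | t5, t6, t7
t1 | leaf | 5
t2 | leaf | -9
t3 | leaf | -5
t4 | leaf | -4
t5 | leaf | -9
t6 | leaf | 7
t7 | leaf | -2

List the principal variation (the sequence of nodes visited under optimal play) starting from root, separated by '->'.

A (MAX): max(5, -9) = 5
B (MAX): max(-5, -4) = -4
C (MAX): max(-9, 7, -2) = 7
root (MIN): min(5, -4, 7) = -4
At root, MIN picks B (lowest: -4).
At B, MAX picks t4 (highest: -4).
Terminal value -4.

root -> B -> t4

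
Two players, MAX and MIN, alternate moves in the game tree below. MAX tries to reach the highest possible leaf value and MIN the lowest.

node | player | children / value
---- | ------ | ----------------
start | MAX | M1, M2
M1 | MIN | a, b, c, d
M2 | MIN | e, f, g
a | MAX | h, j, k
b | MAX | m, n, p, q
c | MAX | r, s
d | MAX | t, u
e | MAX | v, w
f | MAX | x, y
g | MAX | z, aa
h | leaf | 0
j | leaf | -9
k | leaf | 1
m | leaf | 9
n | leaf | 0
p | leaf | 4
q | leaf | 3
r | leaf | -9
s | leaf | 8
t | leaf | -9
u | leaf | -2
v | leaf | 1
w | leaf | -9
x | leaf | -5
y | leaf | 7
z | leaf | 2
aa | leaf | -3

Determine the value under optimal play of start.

1

a (MAX): max(0, -9, 1) = 1
b (MAX): max(9, 0, 4, 3) = 9
c (MAX): max(-9, 8) = 8
d (MAX): max(-9, -2) = -2
M1 (MIN): min(1, 9, 8, -2) = -2
e (MAX): max(1, -9) = 1
f (MAX): max(-5, 7) = 7
g (MAX): max(2, -3) = 2
M2 (MIN): min(1, 7, 2) = 1
start (MAX): max(-2, 1) = 1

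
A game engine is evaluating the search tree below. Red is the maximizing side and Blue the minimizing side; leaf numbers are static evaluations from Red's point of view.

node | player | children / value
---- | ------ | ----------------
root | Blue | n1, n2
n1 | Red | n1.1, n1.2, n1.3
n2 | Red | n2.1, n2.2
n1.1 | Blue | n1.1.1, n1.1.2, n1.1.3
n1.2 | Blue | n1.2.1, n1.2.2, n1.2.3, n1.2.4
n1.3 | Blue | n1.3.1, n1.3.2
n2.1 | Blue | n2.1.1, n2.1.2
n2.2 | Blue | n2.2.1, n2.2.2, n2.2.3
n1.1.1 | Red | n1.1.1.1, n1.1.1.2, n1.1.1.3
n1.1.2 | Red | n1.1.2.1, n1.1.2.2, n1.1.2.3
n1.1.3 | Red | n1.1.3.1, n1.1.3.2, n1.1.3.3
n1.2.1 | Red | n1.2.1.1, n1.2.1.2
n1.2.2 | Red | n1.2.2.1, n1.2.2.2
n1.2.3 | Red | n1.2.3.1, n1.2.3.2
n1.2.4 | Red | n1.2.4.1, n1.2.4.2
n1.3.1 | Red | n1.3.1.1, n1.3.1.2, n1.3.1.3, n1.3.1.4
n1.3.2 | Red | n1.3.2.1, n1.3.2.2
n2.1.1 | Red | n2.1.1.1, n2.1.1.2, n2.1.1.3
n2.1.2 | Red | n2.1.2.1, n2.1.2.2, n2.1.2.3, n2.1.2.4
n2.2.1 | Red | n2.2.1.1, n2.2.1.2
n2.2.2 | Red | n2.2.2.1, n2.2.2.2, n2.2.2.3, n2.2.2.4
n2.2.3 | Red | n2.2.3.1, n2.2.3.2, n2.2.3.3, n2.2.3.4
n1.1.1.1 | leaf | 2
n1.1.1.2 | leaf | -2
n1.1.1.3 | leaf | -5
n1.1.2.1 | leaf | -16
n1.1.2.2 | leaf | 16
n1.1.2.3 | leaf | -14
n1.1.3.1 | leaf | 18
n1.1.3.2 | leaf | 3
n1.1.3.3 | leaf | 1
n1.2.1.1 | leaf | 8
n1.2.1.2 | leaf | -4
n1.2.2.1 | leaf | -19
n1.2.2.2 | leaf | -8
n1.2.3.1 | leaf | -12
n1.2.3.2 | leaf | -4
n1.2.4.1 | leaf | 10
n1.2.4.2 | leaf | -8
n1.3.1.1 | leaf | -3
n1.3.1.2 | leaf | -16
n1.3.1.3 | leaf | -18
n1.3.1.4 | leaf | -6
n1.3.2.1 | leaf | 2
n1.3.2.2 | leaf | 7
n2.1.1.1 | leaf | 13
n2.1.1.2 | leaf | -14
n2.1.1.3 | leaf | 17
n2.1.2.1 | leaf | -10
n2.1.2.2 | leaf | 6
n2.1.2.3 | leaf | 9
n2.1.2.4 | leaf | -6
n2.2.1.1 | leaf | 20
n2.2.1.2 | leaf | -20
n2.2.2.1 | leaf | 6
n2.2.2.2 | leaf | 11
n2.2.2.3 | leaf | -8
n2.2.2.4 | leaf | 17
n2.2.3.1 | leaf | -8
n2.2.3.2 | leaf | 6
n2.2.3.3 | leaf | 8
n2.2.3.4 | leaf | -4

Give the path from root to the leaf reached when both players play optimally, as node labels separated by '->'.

root -> n1 -> n1.1 -> n1.1.1 -> n1.1.1.1

n1.1.1 (Red): max(2, -2, -5) = 2
n1.1.2 (Red): max(-16, 16, -14) = 16
n1.1.3 (Red): max(18, 3, 1) = 18
n1.1 (Blue): min(2, 16, 18) = 2
n1.2.1 (Red): max(8, -4) = 8
n1.2.2 (Red): max(-19, -8) = -8
n1.2.3 (Red): max(-12, -4) = -4
n1.2.4 (Red): max(10, -8) = 10
n1.2 (Blue): min(8, -8, -4, 10) = -8
n1.3.1 (Red): max(-3, -16, -18, -6) = -3
n1.3.2 (Red): max(2, 7) = 7
n1.3 (Blue): min(-3, 7) = -3
n1 (Red): max(2, -8, -3) = 2
n2.1.1 (Red): max(13, -14, 17) = 17
n2.1.2 (Red): max(-10, 6, 9, -6) = 9
n2.1 (Blue): min(17, 9) = 9
n2.2.1 (Red): max(20, -20) = 20
n2.2.2 (Red): max(6, 11, -8, 17) = 17
n2.2.3 (Red): max(-8, 6, 8, -4) = 8
n2.2 (Blue): min(20, 17, 8) = 8
n2 (Red): max(9, 8) = 9
root (Blue): min(2, 9) = 2
At root, Blue picks n1 (lowest: 2).
At n1, Red picks n1.1 (highest: 2).
At n1.1, Blue picks n1.1.1 (lowest: 2).
At n1.1.1, Red picks n1.1.1.1 (highest: 2).
Terminal value 2.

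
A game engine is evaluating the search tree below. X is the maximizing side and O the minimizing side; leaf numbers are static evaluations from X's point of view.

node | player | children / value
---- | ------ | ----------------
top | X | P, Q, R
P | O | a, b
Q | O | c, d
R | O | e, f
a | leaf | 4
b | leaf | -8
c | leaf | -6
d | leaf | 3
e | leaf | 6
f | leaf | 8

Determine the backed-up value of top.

P (O): min(4, -8) = -8
Q (O): min(-6, 3) = -6
R (O): min(6, 8) = 6
top (X): max(-8, -6, 6) = 6

6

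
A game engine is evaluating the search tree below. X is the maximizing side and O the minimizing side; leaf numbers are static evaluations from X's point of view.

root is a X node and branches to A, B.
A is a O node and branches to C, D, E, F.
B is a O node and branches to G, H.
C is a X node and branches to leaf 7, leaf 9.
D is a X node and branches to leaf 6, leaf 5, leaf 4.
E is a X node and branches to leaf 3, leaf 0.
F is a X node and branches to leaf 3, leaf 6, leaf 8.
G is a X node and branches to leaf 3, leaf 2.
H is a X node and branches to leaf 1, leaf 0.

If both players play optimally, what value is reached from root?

C (X): max(7, 9) = 9
D (X): max(6, 5, 4) = 6
E (X): max(3, 0) = 3
F (X): max(3, 6, 8) = 8
A (O): min(9, 6, 3, 8) = 3
G (X): max(3, 2) = 3
H (X): max(1, 0) = 1
B (O): min(3, 1) = 1
root (X): max(3, 1) = 3

3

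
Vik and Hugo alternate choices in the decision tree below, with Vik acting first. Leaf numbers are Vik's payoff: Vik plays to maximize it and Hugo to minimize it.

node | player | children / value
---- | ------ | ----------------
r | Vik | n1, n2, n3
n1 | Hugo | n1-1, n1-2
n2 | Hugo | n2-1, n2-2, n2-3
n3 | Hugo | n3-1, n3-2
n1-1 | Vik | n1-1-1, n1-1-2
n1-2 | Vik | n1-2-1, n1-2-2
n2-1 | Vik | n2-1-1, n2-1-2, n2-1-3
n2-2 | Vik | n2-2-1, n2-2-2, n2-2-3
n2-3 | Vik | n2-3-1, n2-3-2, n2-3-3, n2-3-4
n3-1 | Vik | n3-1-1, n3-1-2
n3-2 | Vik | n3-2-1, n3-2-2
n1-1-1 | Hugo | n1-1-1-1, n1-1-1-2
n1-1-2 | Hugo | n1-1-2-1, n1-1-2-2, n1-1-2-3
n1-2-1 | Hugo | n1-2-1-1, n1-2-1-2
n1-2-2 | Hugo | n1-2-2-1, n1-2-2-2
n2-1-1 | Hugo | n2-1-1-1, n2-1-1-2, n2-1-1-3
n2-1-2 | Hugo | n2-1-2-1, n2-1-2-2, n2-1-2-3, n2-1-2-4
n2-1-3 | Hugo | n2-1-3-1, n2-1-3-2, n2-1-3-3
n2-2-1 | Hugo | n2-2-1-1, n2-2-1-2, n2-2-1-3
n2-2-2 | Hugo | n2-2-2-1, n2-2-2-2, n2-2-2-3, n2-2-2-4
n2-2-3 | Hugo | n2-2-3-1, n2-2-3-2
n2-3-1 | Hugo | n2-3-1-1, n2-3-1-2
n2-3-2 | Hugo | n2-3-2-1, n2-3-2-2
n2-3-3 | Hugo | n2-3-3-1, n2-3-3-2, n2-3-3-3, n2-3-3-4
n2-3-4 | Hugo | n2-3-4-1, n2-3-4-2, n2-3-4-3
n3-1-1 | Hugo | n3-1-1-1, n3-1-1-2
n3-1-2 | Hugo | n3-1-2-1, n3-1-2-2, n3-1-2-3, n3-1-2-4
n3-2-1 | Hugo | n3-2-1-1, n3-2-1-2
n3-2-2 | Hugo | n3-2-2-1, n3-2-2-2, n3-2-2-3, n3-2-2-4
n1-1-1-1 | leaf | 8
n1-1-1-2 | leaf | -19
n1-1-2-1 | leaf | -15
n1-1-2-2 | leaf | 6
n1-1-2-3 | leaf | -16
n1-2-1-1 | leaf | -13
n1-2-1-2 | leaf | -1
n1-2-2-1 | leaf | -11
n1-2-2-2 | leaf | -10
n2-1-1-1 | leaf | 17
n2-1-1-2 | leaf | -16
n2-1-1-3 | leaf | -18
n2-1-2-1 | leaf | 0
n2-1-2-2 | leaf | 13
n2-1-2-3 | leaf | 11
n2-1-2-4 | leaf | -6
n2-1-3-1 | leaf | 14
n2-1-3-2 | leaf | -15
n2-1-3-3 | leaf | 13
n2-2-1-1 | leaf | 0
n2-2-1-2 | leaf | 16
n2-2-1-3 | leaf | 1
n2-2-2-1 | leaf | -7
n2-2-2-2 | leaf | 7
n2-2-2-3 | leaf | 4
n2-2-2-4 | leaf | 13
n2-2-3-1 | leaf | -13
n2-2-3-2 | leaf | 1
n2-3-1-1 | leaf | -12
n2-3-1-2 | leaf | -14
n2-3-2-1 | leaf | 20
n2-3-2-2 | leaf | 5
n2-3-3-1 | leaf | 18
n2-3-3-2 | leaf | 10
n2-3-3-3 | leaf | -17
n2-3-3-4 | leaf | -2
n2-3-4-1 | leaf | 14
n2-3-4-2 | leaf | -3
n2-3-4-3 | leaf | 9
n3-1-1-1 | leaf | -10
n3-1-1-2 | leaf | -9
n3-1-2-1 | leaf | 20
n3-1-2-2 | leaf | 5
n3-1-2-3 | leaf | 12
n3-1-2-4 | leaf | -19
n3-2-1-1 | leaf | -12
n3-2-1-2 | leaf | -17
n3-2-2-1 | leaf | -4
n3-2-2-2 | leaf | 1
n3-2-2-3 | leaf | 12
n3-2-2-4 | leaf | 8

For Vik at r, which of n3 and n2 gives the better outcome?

n3-1-1 (Hugo): min(-10, -9) = -10
n3-1-2 (Hugo): min(20, 5, 12, -19) = -19
n3-1 (Vik): max(-10, -19) = -10
n3-2-1 (Hugo): min(-12, -17) = -17
n3-2-2 (Hugo): min(-4, 1, 12, 8) = -4
n3-2 (Vik): max(-17, -4) = -4
n3 (Hugo): min(-10, -4) = -10
n2-1-1 (Hugo): min(17, -16, -18) = -18
n2-1-2 (Hugo): min(0, 13, 11, -6) = -6
n2-1-3 (Hugo): min(14, -15, 13) = -15
n2-1 (Vik): max(-18, -6, -15) = -6
n2-2-1 (Hugo): min(0, 16, 1) = 0
n2-2-2 (Hugo): min(-7, 7, 4, 13) = -7
n2-2-3 (Hugo): min(-13, 1) = -13
n2-2 (Vik): max(0, -7, -13) = 0
n2-3-1 (Hugo): min(-12, -14) = -14
n2-3-2 (Hugo): min(20, 5) = 5
n2-3-3 (Hugo): min(18, 10, -17, -2) = -17
n2-3-4 (Hugo): min(14, -3, 9) = -3
n2-3 (Vik): max(-14, 5, -17, -3) = 5
n2 (Hugo): min(-6, 0, 5) = -6
Vik prefers the higher value; n3=-10, n2=-6. n2 is better since -6 > -10.

n2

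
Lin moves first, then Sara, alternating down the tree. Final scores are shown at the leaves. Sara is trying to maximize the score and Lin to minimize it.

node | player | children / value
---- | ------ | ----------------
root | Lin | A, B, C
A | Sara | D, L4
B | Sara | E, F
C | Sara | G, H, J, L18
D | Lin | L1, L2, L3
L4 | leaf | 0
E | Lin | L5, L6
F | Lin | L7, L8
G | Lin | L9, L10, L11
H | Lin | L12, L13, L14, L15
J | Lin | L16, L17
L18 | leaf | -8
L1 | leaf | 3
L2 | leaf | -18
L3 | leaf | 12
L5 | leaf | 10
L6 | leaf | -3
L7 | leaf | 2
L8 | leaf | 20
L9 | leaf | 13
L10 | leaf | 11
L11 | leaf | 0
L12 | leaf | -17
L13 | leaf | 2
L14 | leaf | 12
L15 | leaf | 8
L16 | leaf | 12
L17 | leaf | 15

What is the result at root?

0

D (Lin): min(3, -18, 12) = -18
A (Sara): max(-18, 0) = 0
E (Lin): min(10, -3) = -3
F (Lin): min(2, 20) = 2
B (Sara): max(-3, 2) = 2
G (Lin): min(13, 11, 0) = 0
H (Lin): min(-17, 2, 12, 8) = -17
J (Lin): min(12, 15) = 12
C (Sara): max(0, -17, 12, -8) = 12
root (Lin): min(0, 2, 12) = 0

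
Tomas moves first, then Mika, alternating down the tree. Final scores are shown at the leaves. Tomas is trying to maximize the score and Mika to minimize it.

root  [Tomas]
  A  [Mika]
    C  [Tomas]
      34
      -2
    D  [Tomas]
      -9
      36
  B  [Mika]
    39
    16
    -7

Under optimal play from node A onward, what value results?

34

C (Tomas): max(34, -2) = 34
D (Tomas): max(-9, 36) = 36
A (Mika): min(34, 36) = 34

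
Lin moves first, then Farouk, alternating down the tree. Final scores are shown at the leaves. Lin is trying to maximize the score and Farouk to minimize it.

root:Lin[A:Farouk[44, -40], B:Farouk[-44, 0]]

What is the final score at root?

A (Farouk): min(44, -40) = -40
B (Farouk): min(-44, 0) = -44
root (Lin): max(-40, -44) = -40

-40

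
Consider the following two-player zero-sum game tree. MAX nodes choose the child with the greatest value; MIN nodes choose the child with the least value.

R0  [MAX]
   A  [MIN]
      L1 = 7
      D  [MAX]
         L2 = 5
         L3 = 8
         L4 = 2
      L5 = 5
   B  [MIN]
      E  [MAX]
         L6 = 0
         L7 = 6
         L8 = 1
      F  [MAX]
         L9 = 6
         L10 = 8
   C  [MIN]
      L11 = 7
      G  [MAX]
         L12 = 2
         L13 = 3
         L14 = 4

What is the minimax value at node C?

4

G (MAX): max(2, 3, 4) = 4
C (MIN): min(7, 4) = 4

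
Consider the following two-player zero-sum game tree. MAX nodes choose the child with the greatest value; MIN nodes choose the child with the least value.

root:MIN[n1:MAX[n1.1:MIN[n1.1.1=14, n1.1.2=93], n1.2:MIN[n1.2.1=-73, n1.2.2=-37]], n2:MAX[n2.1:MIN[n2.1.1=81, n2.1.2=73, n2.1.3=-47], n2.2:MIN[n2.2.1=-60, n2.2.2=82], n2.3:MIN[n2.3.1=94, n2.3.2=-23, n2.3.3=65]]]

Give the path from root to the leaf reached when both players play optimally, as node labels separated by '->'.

n1.1 (MIN): min(14, 93) = 14
n1.2 (MIN): min(-73, -37) = -73
n1 (MAX): max(14, -73) = 14
n2.1 (MIN): min(81, 73, -47) = -47
n2.2 (MIN): min(-60, 82) = -60
n2.3 (MIN): min(94, -23, 65) = -23
n2 (MAX): max(-47, -60, -23) = -23
root (MIN): min(14, -23) = -23
At root, MIN picks n2 (lowest: -23).
At n2, MAX picks n2.3 (highest: -23).
At n2.3, MIN picks n2.3.2 (lowest: -23).
Terminal value -23.

root -> n2 -> n2.3 -> n2.3.2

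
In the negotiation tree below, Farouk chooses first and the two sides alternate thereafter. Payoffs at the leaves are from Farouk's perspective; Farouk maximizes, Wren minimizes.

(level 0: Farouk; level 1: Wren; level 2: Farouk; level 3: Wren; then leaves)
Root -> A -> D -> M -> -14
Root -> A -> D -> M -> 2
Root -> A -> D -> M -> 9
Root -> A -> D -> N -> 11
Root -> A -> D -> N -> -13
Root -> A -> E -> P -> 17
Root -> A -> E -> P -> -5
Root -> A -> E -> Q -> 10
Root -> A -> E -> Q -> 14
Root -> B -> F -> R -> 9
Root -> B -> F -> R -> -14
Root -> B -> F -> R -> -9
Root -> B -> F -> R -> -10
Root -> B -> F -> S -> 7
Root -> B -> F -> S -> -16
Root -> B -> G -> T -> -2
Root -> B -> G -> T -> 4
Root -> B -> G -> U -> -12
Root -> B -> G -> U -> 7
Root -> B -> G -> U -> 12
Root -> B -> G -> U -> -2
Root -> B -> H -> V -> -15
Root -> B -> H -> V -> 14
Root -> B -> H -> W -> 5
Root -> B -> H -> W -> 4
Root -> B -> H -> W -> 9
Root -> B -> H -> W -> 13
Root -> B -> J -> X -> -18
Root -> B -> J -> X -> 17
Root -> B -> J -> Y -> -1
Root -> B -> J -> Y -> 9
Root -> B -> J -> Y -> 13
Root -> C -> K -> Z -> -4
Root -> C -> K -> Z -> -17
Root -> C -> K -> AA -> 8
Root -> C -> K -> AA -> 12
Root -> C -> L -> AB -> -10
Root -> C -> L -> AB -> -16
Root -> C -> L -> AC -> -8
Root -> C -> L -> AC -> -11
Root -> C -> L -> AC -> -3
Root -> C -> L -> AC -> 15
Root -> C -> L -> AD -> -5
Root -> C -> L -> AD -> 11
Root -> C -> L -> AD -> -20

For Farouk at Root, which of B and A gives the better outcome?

A

R (Wren): min(9, -14, -9, -10) = -14
S (Wren): min(7, -16) = -16
F (Farouk): max(-14, -16) = -14
T (Wren): min(-2, 4) = -2
U (Wren): min(-12, 7, 12, -2) = -12
G (Farouk): max(-2, -12) = -2
V (Wren): min(-15, 14) = -15
W (Wren): min(5, 4, 9, 13) = 4
H (Farouk): max(-15, 4) = 4
X (Wren): min(-18, 17) = -18
Y (Wren): min(-1, 9, 13) = -1
J (Farouk): max(-18, -1) = -1
B (Wren): min(-14, -2, 4, -1) = -14
M (Wren): min(-14, 2, 9) = -14
N (Wren): min(11, -13) = -13
D (Farouk): max(-14, -13) = -13
P (Wren): min(17, -5) = -5
Q (Wren): min(10, 14) = 10
E (Farouk): max(-5, 10) = 10
A (Wren): min(-13, 10) = -13
Farouk prefers the higher value; B=-14, A=-13. A is better since -13 > -14.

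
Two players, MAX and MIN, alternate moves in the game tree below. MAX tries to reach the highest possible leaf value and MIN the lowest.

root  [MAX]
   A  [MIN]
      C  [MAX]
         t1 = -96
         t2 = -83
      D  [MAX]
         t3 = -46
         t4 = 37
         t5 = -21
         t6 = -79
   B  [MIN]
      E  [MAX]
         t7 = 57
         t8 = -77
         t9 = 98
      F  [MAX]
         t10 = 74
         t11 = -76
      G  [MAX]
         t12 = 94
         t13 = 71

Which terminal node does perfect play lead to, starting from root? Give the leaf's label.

t10

C (MAX): max(-96, -83) = -83
D (MAX): max(-46, 37, -21, -79) = 37
A (MIN): min(-83, 37) = -83
E (MAX): max(57, -77, 98) = 98
F (MAX): max(74, -76) = 74
G (MAX): max(94, 71) = 94
B (MIN): min(98, 74, 94) = 74
root (MAX): max(-83, 74) = 74
At root, MAX picks B (highest: 74).
At B, MIN picks F (lowest: 74).
At F, MAX picks t10 (highest: 74).
Terminal value 74.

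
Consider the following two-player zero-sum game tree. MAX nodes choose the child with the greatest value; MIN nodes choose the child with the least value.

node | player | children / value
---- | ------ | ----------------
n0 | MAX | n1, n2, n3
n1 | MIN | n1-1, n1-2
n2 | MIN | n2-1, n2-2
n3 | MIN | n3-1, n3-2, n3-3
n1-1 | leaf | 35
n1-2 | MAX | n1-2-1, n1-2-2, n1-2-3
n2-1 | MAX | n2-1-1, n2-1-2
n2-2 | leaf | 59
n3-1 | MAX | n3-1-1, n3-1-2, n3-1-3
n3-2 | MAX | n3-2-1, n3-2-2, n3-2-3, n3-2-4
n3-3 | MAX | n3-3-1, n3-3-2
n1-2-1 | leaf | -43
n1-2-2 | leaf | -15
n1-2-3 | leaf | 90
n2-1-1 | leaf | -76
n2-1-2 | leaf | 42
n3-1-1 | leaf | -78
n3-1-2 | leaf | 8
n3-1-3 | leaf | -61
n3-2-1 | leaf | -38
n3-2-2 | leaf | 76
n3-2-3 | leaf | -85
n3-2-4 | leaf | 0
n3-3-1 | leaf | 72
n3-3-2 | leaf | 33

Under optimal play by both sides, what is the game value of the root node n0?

42

n1-2 (MAX): max(-43, -15, 90) = 90
n1 (MIN): min(35, 90) = 35
n2-1 (MAX): max(-76, 42) = 42
n2 (MIN): min(42, 59) = 42
n3-1 (MAX): max(-78, 8, -61) = 8
n3-2 (MAX): max(-38, 76, -85, 0) = 76
n3-3 (MAX): max(72, 33) = 72
n3 (MIN): min(8, 76, 72) = 8
n0 (MAX): max(35, 42, 8) = 42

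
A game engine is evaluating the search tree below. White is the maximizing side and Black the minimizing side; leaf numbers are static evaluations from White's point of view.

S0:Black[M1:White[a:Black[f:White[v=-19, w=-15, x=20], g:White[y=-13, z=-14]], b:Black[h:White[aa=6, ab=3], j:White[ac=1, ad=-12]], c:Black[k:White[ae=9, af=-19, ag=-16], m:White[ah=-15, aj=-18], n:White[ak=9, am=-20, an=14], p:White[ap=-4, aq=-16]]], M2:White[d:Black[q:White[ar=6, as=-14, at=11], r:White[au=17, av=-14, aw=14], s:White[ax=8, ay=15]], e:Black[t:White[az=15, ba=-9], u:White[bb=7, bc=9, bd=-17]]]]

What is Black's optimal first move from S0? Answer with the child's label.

f (White): max(-19, -15, 20) = 20
g (White): max(-13, -14) = -13
a (Black): min(20, -13) = -13
h (White): max(6, 3) = 6
j (White): max(1, -12) = 1
b (Black): min(6, 1) = 1
k (White): max(9, -19, -16) = 9
m (White): max(-15, -18) = -15
n (White): max(9, -20, 14) = 14
p (White): max(-4, -16) = -4
c (Black): min(9, -15, 14, -4) = -15
M1 (White): max(-13, 1, -15) = 1
q (White): max(6, -14, 11) = 11
r (White): max(17, -14, 14) = 17
s (White): max(8, 15) = 15
d (Black): min(11, 17, 15) = 11
t (White): max(15, -9) = 15
u (White): max(7, 9, -17) = 9
e (Black): min(15, 9) = 9
M2 (White): max(11, 9) = 11
S0 (Black): min(1, 11) = 1
Black at S0 wants the lowest of {M1=1, M2=11}, so chooses M1.

M1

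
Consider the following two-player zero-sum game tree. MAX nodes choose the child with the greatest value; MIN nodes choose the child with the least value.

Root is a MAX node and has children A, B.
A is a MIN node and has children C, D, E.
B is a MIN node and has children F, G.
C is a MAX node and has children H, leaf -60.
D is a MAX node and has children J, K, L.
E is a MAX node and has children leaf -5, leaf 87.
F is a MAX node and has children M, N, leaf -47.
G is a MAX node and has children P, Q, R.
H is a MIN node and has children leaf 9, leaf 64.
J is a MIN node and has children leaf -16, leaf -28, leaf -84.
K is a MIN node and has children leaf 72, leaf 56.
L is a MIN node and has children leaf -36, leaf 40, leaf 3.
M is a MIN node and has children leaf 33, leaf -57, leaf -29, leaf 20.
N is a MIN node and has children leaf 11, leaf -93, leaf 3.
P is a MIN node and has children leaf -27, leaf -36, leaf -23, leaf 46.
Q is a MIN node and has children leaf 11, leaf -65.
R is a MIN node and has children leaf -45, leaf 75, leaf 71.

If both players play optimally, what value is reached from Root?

H (MIN): min(9, 64) = 9
C (MAX): max(9, -60) = 9
J (MIN): min(-16, -28, -84) = -84
K (MIN): min(72, 56) = 56
L (MIN): min(-36, 40, 3) = -36
D (MAX): max(-84, 56, -36) = 56
E (MAX): max(-5, 87) = 87
A (MIN): min(9, 56, 87) = 9
M (MIN): min(33, -57, -29, 20) = -57
N (MIN): min(11, -93, 3) = -93
F (MAX): max(-57, -93, -47) = -47
P (MIN): min(-27, -36, -23, 46) = -36
Q (MIN): min(11, -65) = -65
R (MIN): min(-45, 75, 71) = -45
G (MAX): max(-36, -65, -45) = -36
B (MIN): min(-47, -36) = -47
Root (MAX): max(9, -47) = 9

9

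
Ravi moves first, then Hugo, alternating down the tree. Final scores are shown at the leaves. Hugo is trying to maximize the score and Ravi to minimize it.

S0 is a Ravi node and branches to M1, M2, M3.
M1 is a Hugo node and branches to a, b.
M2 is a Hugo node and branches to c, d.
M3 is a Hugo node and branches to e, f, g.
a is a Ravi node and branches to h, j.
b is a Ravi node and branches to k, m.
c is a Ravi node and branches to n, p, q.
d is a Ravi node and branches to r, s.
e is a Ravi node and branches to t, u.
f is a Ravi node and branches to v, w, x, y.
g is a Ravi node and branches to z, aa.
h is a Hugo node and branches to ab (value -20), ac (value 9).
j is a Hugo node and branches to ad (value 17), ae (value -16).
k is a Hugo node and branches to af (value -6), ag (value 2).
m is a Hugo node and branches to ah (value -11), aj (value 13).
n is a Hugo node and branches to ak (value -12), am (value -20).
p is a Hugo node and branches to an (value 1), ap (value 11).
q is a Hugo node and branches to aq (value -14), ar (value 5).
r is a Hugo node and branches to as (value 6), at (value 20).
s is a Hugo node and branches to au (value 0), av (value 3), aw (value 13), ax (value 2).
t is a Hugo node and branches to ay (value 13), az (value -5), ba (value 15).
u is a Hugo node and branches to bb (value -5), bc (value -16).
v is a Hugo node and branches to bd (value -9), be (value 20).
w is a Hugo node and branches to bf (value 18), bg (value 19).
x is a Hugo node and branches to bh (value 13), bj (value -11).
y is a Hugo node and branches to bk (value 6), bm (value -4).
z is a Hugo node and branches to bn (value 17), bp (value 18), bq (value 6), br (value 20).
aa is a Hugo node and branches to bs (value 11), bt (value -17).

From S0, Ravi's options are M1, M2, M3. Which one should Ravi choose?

h (Hugo): max(-20, 9) = 9
j (Hugo): max(17, -16) = 17
a (Ravi): min(9, 17) = 9
k (Hugo): max(-6, 2) = 2
m (Hugo): max(-11, 13) = 13
b (Ravi): min(2, 13) = 2
M1 (Hugo): max(9, 2) = 9
n (Hugo): max(-12, -20) = -12
p (Hugo): max(1, 11) = 11
q (Hugo): max(-14, 5) = 5
c (Ravi): min(-12, 11, 5) = -12
r (Hugo): max(6, 20) = 20
s (Hugo): max(0, 3, 13, 2) = 13
d (Ravi): min(20, 13) = 13
M2 (Hugo): max(-12, 13) = 13
t (Hugo): max(13, -5, 15) = 15
u (Hugo): max(-5, -16) = -5
e (Ravi): min(15, -5) = -5
v (Hugo): max(-9, 20) = 20
w (Hugo): max(18, 19) = 19
x (Hugo): max(13, -11) = 13
y (Hugo): max(6, -4) = 6
f (Ravi): min(20, 19, 13, 6) = 6
z (Hugo): max(17, 18, 6, 20) = 20
aa (Hugo): max(11, -17) = 11
g (Ravi): min(20, 11) = 11
M3 (Hugo): max(-5, 6, 11) = 11
S0 (Ravi): min(9, 13, 11) = 9
Ravi at S0 wants the lowest of {M1=9, M2=13, M3=11}, so chooses M1.

M1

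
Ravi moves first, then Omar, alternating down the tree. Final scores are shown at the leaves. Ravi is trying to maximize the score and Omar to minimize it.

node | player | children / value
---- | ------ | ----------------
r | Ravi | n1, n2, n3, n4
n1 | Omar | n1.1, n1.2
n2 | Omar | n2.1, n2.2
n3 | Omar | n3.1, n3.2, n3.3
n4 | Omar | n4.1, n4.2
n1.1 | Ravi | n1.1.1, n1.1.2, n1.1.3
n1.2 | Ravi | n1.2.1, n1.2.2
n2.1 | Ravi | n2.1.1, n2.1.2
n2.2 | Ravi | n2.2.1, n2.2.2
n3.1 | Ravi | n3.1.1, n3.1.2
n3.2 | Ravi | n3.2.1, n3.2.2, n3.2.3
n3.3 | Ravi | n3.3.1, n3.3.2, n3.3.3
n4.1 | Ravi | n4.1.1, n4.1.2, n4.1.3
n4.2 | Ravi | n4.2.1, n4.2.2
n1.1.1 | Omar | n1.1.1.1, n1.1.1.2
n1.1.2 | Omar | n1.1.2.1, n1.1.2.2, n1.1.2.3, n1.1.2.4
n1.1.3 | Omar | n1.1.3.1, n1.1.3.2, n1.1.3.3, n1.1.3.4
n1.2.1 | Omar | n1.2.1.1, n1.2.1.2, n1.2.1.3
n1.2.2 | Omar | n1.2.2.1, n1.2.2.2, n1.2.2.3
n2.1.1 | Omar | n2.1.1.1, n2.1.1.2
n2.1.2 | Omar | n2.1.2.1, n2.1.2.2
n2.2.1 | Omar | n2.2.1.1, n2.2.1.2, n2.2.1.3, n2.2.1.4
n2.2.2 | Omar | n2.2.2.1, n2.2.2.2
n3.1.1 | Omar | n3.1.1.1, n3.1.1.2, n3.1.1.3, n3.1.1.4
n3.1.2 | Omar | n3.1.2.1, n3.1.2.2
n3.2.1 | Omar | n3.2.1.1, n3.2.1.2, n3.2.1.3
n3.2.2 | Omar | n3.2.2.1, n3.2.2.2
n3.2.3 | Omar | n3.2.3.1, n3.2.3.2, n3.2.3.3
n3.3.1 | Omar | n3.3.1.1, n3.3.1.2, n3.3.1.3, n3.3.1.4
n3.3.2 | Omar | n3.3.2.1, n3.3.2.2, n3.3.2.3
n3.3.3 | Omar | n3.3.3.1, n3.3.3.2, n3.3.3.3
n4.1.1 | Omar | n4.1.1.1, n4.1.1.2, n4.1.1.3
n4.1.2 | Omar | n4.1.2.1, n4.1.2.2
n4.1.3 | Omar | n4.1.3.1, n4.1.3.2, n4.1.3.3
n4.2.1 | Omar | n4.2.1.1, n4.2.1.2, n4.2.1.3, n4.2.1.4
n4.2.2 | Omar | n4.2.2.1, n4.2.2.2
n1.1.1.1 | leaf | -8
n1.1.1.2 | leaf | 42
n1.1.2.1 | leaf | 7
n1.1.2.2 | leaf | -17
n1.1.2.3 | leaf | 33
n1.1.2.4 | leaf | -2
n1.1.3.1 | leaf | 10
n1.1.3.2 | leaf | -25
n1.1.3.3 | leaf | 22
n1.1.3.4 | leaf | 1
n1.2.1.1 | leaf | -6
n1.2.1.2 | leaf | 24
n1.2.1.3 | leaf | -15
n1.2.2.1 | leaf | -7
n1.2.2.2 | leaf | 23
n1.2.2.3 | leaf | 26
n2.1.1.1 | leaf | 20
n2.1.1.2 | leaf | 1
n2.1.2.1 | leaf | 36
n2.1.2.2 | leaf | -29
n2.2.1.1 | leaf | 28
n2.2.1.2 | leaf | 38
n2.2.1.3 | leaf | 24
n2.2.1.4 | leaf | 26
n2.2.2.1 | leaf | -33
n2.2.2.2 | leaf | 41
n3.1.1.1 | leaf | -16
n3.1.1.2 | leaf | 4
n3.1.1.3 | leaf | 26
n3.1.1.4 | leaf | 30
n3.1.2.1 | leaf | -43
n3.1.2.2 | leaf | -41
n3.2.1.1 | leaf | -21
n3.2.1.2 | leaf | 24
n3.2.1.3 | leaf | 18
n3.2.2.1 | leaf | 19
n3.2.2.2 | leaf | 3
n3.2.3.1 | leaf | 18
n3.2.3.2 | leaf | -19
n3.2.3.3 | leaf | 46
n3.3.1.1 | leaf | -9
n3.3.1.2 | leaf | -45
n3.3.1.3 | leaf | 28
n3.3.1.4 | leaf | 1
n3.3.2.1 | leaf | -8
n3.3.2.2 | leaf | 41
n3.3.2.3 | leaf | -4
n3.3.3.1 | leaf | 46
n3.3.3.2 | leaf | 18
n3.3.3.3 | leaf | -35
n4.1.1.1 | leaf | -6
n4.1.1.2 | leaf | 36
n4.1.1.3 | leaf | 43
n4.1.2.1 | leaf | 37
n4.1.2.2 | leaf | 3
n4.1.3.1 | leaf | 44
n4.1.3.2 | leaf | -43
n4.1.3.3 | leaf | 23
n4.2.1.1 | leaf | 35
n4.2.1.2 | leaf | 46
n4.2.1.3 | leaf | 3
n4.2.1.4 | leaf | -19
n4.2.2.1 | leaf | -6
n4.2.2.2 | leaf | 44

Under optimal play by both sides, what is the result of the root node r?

n1.1.1 (Omar): min(-8, 42) = -8
n1.1.2 (Omar): min(7, -17, 33, -2) = -17
n1.1.3 (Omar): min(10, -25, 22, 1) = -25
n1.1 (Ravi): max(-8, -17, -25) = -8
n1.2.1 (Omar): min(-6, 24, -15) = -15
n1.2.2 (Omar): min(-7, 23, 26) = -7
n1.2 (Ravi): max(-15, -7) = -7
n1 (Omar): min(-8, -7) = -8
n2.1.1 (Omar): min(20, 1) = 1
n2.1.2 (Omar): min(36, -29) = -29
n2.1 (Ravi): max(1, -29) = 1
n2.2.1 (Omar): min(28, 38, 24, 26) = 24
n2.2.2 (Omar): min(-33, 41) = -33
n2.2 (Ravi): max(24, -33) = 24
n2 (Omar): min(1, 24) = 1
n3.1.1 (Omar): min(-16, 4, 26, 30) = -16
n3.1.2 (Omar): min(-43, -41) = -43
n3.1 (Ravi): max(-16, -43) = -16
n3.2.1 (Omar): min(-21, 24, 18) = -21
n3.2.2 (Omar): min(19, 3) = 3
n3.2.3 (Omar): min(18, -19, 46) = -19
n3.2 (Ravi): max(-21, 3, -19) = 3
n3.3.1 (Omar): min(-9, -45, 28, 1) = -45
n3.3.2 (Omar): min(-8, 41, -4) = -8
n3.3.3 (Omar): min(46, 18, -35) = -35
n3.3 (Ravi): max(-45, -8, -35) = -8
n3 (Omar): min(-16, 3, -8) = -16
n4.1.1 (Omar): min(-6, 36, 43) = -6
n4.1.2 (Omar): min(37, 3) = 3
n4.1.3 (Omar): min(44, -43, 23) = -43
n4.1 (Ravi): max(-6, 3, -43) = 3
n4.2.1 (Omar): min(35, 46, 3, -19) = -19
n4.2.2 (Omar): min(-6, 44) = -6
n4.2 (Ravi): max(-19, -6) = -6
n4 (Omar): min(3, -6) = -6
r (Ravi): max(-8, 1, -16, -6) = 1

1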